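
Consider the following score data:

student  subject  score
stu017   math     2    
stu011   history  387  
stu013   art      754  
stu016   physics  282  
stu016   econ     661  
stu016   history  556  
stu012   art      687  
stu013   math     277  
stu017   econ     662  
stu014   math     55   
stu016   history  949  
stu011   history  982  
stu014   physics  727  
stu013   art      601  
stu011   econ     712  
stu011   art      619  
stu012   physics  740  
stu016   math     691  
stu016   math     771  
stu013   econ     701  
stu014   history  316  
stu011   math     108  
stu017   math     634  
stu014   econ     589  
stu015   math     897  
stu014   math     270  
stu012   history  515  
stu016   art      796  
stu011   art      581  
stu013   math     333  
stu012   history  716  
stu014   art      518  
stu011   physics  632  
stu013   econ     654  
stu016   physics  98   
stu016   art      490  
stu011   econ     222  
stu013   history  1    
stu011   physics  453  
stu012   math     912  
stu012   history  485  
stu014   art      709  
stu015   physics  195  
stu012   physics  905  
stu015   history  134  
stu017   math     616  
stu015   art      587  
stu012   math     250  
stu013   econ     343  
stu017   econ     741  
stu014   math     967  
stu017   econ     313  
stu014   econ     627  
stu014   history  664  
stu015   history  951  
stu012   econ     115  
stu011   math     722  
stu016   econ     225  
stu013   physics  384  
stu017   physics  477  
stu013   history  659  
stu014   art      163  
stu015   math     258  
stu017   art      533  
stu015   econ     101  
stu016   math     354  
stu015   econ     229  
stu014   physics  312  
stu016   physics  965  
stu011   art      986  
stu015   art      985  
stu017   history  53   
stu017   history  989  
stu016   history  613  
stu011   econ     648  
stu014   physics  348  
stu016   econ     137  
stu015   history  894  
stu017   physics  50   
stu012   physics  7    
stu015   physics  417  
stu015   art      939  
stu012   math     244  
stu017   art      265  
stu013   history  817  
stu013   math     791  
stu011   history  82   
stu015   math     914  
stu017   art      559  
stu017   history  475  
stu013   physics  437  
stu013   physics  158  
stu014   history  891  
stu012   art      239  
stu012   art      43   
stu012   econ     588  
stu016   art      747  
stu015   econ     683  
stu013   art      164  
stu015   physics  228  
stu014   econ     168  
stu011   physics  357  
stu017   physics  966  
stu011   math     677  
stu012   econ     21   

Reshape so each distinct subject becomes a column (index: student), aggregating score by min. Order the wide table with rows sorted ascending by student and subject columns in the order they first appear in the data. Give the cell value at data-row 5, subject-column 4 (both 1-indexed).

With rows sorted ascending by student, row 5 is student=stu015. subject columns in first-appearance order: math, history, art, physics, econ; column 4 is physics.
Long rows with student=stu015, subject=physics: min(195, 417, 228) = 195.

195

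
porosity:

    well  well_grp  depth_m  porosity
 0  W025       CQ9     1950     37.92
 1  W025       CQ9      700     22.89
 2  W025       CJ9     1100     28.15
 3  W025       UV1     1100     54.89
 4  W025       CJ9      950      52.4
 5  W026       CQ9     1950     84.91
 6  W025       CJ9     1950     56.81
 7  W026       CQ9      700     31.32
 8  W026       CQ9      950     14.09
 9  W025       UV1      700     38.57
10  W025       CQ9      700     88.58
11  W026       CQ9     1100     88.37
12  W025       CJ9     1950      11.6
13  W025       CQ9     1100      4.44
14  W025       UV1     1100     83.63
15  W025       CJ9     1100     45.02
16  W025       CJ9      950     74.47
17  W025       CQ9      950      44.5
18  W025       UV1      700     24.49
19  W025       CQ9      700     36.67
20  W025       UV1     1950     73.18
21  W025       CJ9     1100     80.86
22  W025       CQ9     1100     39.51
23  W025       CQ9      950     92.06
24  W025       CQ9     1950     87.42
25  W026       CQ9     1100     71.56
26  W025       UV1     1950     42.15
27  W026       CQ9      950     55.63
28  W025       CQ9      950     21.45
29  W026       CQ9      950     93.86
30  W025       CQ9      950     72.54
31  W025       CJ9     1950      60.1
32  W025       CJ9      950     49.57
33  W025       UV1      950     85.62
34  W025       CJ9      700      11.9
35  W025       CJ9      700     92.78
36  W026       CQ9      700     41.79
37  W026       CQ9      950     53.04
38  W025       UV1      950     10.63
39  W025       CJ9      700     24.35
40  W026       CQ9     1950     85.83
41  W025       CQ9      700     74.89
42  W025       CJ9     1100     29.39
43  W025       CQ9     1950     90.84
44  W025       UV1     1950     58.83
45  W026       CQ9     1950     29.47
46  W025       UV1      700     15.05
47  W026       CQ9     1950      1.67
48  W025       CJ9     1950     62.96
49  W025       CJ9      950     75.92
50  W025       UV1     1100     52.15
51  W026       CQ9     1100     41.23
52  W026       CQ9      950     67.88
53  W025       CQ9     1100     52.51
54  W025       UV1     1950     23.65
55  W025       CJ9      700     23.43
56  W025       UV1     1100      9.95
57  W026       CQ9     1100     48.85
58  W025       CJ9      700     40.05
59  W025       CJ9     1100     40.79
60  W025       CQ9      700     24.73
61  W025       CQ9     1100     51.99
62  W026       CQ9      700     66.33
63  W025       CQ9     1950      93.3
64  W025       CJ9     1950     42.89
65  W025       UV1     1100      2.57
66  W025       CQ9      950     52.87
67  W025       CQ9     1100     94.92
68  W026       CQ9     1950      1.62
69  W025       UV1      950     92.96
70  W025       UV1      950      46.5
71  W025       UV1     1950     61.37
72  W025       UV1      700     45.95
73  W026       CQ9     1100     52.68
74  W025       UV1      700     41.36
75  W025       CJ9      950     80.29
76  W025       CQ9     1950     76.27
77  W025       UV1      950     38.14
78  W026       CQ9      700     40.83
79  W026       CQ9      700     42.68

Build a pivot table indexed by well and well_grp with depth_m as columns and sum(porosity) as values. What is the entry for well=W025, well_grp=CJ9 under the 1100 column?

224.21

Rows with well=W025, well_grp=CJ9 and depth_m=1100: porosity values are 28.15, 45.02, 80.86, 29.39, 40.79.
28.15 + 45.02 + 80.86 + 29.39 + 40.79 = 224.21.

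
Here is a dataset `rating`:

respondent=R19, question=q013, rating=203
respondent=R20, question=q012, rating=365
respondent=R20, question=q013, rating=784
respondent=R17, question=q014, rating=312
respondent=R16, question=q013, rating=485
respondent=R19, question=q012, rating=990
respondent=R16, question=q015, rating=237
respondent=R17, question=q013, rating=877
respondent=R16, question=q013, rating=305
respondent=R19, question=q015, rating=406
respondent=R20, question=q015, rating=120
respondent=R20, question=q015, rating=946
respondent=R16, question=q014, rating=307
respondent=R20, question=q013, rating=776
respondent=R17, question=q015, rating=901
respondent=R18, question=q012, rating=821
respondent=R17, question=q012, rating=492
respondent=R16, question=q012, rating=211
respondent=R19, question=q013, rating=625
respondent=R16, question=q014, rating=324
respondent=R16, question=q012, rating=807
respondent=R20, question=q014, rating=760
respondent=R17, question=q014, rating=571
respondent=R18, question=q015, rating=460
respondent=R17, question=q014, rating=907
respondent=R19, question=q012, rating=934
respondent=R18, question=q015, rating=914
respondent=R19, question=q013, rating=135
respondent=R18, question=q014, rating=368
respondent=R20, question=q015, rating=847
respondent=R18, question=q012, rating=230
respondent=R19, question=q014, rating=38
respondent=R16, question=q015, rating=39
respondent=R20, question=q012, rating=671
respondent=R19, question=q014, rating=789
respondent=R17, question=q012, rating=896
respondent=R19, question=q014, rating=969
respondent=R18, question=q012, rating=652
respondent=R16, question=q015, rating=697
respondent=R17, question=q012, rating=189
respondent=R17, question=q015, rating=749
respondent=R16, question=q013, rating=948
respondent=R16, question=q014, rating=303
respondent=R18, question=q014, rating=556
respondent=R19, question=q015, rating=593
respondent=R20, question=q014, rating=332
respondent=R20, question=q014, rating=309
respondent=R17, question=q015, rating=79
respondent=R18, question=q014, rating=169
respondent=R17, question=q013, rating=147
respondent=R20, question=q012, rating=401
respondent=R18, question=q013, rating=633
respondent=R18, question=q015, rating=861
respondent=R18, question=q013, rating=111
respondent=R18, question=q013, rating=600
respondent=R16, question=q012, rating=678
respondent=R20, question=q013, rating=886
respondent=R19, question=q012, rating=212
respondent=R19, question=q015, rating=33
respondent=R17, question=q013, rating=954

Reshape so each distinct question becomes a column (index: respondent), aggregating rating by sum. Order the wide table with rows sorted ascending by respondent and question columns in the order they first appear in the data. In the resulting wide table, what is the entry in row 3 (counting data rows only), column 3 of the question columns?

With rows sorted ascending by respondent, row 3 is respondent=R18. question columns in first-appearance order: q013, q012, q014, q015; column 3 is q014.
Long rows with respondent=R18, question=q014: 368 + 556 + 169 = 1093.

1093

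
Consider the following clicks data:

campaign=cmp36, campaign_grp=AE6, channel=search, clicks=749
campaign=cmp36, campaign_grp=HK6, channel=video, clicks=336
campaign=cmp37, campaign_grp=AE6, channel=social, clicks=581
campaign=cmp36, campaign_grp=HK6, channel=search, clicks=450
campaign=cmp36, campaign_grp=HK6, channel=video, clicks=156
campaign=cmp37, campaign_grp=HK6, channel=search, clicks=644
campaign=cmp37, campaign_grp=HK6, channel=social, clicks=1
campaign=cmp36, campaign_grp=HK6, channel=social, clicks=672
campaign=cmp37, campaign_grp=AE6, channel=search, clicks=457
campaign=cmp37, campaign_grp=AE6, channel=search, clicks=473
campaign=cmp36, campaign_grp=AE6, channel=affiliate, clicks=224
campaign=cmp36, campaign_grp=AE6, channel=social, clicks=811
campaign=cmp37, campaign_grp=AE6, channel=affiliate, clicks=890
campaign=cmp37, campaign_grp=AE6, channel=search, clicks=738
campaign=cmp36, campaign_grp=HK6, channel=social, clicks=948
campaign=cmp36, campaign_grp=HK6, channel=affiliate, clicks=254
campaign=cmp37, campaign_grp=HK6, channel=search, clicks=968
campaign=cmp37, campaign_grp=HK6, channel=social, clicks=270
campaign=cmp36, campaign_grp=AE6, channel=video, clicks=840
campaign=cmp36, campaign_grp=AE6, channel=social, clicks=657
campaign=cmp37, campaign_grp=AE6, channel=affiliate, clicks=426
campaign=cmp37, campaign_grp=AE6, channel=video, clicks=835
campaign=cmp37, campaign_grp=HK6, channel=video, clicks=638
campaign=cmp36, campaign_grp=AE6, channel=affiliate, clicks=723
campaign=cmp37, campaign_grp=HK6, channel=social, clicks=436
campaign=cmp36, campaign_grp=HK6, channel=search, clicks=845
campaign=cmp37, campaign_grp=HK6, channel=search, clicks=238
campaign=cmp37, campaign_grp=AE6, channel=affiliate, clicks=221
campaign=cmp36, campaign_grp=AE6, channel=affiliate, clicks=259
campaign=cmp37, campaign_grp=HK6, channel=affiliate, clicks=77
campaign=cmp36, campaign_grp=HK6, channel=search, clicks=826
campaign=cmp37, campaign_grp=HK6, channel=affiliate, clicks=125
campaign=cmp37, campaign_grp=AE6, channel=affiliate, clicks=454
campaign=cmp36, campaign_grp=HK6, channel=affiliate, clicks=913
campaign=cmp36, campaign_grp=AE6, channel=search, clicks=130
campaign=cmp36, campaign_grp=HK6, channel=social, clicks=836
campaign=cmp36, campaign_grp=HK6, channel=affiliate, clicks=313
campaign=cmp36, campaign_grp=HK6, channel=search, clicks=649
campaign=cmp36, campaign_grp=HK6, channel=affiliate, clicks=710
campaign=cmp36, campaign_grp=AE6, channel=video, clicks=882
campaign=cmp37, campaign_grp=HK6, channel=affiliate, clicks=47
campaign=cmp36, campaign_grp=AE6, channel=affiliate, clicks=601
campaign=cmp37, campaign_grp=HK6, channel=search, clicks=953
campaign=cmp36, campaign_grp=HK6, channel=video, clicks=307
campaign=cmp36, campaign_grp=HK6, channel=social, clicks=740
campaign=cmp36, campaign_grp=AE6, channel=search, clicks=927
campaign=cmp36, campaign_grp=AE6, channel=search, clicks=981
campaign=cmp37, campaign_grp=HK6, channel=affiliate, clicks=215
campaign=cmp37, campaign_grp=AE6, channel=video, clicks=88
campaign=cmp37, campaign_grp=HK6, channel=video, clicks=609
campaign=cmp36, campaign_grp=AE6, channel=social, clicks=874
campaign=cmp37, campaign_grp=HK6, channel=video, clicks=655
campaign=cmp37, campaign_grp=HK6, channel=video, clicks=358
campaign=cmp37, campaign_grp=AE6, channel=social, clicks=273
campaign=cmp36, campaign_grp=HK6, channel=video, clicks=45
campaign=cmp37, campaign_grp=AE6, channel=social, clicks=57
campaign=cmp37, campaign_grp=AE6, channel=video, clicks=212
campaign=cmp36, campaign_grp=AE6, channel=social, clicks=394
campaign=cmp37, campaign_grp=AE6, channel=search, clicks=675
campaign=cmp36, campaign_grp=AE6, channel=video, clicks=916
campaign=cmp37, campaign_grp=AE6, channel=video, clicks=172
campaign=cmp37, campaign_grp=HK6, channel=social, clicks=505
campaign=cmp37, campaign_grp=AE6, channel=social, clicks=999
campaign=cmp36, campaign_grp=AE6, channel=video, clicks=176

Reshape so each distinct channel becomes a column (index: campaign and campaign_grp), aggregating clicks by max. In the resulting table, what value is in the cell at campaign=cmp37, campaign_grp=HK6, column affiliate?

215

Rows with campaign=cmp37, campaign_grp=HK6 and channel=affiliate: clicks values are 77, 125, 47, 215.
max(77, 125, 47, 215) = 215.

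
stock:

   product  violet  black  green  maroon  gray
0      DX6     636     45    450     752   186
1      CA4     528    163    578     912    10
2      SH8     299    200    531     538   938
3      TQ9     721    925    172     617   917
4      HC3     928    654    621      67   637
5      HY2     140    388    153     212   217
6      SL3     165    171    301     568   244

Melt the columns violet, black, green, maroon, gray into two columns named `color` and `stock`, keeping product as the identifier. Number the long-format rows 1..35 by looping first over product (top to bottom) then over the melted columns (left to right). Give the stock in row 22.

35 rows total (7 × 5). Row 22: index ⌊(22-1)/5⌋ = 4 into product → HC3; (22-1) mod 5 = 1 into the melted columns → black.
So row 22 is (HC3, black, 654); stock = 654.

654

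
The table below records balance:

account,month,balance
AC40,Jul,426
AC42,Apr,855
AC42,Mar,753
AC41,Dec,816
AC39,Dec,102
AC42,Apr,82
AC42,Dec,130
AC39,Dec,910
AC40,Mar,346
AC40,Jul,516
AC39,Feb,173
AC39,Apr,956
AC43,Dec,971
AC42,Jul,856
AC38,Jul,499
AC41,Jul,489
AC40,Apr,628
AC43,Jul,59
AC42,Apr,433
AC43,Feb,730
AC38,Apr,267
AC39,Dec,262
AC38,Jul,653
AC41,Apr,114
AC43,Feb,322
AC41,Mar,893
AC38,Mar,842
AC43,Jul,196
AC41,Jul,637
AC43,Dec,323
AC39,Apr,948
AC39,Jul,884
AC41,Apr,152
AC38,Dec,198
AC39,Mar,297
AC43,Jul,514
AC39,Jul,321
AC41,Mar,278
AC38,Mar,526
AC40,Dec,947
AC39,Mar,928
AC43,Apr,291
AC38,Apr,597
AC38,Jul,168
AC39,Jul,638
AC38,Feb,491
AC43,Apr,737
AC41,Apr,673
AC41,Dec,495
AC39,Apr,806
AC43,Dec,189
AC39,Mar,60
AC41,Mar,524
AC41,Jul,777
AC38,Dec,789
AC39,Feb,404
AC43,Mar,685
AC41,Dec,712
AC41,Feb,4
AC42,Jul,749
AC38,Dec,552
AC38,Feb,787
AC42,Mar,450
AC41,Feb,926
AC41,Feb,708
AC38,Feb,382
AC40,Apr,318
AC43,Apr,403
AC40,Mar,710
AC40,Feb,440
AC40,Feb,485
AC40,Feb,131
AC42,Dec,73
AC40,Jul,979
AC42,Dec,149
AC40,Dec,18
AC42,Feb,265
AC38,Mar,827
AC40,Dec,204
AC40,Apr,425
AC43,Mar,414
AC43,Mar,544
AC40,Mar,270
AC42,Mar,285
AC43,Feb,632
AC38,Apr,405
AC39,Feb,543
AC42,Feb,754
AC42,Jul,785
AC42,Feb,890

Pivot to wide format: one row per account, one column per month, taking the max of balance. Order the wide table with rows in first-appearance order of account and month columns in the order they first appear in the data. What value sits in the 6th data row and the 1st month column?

With rows in first-appearance order of account, row 6 is account=AC38. month columns in first-appearance order: Jul, Apr, Mar, Dec, Feb; column 1 is Jul.
Long rows with account=AC38, month=Jul: max(499, 653, 168) = 653.

653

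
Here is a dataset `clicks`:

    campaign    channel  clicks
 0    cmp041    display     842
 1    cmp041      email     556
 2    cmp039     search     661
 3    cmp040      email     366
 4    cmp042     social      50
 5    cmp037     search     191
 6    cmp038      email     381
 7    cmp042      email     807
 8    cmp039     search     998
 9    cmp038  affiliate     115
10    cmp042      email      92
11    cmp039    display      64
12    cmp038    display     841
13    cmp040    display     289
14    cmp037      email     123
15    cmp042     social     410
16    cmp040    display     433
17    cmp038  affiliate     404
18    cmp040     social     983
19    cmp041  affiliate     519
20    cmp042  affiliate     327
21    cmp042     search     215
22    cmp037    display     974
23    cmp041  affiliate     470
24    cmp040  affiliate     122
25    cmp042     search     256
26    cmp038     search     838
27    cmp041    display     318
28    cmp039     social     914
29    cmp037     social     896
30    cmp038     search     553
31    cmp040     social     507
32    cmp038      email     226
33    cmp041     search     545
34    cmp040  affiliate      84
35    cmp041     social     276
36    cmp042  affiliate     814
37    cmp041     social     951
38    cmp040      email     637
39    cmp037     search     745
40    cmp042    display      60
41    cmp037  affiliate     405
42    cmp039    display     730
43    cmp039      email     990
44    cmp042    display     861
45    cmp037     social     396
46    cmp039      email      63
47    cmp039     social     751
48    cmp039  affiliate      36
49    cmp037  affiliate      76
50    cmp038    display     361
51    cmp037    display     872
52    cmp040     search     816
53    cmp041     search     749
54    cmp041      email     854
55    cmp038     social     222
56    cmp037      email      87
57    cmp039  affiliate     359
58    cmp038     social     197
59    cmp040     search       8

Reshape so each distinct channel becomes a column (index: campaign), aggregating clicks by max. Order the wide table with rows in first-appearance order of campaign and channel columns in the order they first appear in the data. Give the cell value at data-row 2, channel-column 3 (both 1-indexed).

998

With rows in first-appearance order of campaign, row 2 is campaign=cmp039. channel columns in first-appearance order: display, email, search, social, affiliate; column 3 is search.
Long rows with campaign=cmp039, channel=search: max(661, 998) = 998.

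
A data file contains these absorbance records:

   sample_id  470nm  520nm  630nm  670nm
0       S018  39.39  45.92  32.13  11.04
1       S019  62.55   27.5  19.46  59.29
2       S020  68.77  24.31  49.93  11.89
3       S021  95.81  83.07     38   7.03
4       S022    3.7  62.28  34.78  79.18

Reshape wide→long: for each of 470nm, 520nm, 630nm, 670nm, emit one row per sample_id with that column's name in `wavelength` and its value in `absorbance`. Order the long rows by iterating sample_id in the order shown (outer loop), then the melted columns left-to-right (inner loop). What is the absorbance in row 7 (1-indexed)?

19.46

20 rows total (5 × 4). Row 7: index ⌊(7-1)/4⌋ = 1 into sample_id → S019; (7-1) mod 4 = 2 into the melted columns → 630nm.
So row 7 is (S019, 630nm, 19.46); absorbance = 19.46.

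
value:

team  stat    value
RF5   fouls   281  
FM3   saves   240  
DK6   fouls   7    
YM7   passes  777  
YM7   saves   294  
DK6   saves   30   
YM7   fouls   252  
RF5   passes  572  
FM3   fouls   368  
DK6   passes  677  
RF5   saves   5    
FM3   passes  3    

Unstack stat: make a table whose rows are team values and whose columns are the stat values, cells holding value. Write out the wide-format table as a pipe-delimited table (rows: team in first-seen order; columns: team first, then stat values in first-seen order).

Columns: team plus the 3 distinct stat values (fouls, saves, passes).
For example, row RF5 column fouls takes value=281 from the long row (RF5, fouls).

| team | fouls | saves | passes |
| RF5 | 281 | 5 | 572 |
| FM3 | 368 | 240 | 3 |
| DK6 | 7 | 30 | 677 |
| YM7 | 252 | 294 | 777 |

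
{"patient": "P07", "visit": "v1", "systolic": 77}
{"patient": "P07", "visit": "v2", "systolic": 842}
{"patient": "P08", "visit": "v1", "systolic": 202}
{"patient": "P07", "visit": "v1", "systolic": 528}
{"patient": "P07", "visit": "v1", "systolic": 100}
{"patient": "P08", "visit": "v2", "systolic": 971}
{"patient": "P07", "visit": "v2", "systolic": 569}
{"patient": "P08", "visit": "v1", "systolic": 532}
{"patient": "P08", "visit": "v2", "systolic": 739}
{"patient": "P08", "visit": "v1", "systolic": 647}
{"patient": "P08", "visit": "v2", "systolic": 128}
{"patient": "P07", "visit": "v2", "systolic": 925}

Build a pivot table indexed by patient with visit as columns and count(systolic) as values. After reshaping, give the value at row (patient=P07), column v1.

Rows with patient=P07 and visit=v1: systolic values are 77, 528, 100.
3 rows match — count = 3.

3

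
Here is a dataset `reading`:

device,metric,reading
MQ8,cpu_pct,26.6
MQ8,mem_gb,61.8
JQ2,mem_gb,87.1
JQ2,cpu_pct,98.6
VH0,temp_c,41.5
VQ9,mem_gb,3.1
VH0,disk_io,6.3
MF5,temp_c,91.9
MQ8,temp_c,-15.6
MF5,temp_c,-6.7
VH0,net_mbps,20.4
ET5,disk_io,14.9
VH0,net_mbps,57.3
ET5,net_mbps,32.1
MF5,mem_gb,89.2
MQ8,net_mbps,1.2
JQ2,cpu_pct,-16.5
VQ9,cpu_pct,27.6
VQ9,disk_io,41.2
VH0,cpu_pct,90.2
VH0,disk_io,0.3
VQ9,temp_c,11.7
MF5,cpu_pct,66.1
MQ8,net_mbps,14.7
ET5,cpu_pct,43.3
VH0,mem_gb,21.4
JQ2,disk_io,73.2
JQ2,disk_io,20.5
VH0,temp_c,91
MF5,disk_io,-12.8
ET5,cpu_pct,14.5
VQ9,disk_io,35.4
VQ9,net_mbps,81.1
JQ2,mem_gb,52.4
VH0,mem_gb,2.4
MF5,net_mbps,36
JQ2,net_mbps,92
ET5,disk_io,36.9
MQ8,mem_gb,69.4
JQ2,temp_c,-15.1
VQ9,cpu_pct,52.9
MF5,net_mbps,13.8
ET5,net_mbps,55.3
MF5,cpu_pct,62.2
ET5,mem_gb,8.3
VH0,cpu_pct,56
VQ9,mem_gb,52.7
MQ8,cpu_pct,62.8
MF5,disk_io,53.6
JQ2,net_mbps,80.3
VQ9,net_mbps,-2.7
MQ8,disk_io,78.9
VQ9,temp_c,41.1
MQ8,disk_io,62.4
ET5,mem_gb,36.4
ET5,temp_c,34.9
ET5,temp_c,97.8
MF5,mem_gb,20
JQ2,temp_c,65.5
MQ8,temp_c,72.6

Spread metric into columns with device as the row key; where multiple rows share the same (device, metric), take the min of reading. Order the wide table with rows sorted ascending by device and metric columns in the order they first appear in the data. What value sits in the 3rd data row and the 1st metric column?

62.2

With rows sorted ascending by device, row 3 is device=MF5. metric columns in first-appearance order: cpu_pct, mem_gb, temp_c, disk_io, net_mbps; column 1 is cpu_pct.
Long rows with device=MF5, metric=cpu_pct: min(66.1, 62.2) = 62.2.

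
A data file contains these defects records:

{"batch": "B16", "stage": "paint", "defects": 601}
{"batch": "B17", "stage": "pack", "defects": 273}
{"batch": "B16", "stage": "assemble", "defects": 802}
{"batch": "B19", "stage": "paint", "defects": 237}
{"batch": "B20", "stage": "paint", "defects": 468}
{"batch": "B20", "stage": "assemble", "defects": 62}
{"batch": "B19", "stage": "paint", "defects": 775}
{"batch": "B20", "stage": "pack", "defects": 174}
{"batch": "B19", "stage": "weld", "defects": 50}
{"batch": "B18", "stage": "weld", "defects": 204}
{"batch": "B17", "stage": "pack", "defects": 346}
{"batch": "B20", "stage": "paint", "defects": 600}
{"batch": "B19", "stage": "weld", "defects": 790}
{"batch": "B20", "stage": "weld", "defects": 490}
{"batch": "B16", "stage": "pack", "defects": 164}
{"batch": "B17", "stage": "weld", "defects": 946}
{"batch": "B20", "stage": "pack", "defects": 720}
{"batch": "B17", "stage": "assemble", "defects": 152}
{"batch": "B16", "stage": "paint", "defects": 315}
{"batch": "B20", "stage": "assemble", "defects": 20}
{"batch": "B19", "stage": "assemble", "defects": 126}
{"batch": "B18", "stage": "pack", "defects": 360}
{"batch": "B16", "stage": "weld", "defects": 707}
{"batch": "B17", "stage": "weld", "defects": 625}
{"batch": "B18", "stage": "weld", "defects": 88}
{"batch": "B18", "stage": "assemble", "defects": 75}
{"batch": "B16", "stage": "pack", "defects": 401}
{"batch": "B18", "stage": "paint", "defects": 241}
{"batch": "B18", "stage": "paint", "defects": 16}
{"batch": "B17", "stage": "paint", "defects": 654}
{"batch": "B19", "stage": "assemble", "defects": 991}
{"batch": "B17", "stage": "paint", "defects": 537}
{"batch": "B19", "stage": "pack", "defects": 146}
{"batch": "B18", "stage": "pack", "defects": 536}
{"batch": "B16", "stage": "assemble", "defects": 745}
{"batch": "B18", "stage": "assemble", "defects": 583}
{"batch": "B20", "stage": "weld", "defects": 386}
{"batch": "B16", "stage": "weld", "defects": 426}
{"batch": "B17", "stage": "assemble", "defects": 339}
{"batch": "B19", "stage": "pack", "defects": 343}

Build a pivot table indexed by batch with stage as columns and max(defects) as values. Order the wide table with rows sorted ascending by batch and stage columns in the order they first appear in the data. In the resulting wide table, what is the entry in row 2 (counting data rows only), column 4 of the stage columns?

With rows sorted ascending by batch, row 2 is batch=B17. stage columns in first-appearance order: paint, pack, assemble, weld; column 4 is weld.
Long rows with batch=B17, stage=weld: max(946, 625) = 946.

946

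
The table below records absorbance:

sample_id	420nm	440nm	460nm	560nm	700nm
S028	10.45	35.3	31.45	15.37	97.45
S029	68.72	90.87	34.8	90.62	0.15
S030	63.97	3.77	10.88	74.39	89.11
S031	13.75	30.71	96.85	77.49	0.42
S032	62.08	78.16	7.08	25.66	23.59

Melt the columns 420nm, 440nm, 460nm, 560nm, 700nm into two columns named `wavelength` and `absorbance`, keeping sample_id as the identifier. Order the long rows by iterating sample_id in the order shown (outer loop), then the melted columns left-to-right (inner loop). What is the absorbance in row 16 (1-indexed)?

25 rows total (5 × 5). Row 16: index ⌊(16-1)/5⌋ = 3 into sample_id → S031; (16-1) mod 5 = 0 into the melted columns → 420nm.
So row 16 is (S031, 420nm, 13.75); absorbance = 13.75.

13.75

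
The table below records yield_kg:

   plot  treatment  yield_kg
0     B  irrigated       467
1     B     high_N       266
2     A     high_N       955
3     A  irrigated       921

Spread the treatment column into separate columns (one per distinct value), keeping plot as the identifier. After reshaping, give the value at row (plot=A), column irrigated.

Wide layout: rows indexed by plot, columns are the 2 distinct treatment values (irrigated, high_N).
Cell (plot=A, treatment=irrigated) draws from the long row where plot=A and treatment=irrigated, which has yield_kg=921.

921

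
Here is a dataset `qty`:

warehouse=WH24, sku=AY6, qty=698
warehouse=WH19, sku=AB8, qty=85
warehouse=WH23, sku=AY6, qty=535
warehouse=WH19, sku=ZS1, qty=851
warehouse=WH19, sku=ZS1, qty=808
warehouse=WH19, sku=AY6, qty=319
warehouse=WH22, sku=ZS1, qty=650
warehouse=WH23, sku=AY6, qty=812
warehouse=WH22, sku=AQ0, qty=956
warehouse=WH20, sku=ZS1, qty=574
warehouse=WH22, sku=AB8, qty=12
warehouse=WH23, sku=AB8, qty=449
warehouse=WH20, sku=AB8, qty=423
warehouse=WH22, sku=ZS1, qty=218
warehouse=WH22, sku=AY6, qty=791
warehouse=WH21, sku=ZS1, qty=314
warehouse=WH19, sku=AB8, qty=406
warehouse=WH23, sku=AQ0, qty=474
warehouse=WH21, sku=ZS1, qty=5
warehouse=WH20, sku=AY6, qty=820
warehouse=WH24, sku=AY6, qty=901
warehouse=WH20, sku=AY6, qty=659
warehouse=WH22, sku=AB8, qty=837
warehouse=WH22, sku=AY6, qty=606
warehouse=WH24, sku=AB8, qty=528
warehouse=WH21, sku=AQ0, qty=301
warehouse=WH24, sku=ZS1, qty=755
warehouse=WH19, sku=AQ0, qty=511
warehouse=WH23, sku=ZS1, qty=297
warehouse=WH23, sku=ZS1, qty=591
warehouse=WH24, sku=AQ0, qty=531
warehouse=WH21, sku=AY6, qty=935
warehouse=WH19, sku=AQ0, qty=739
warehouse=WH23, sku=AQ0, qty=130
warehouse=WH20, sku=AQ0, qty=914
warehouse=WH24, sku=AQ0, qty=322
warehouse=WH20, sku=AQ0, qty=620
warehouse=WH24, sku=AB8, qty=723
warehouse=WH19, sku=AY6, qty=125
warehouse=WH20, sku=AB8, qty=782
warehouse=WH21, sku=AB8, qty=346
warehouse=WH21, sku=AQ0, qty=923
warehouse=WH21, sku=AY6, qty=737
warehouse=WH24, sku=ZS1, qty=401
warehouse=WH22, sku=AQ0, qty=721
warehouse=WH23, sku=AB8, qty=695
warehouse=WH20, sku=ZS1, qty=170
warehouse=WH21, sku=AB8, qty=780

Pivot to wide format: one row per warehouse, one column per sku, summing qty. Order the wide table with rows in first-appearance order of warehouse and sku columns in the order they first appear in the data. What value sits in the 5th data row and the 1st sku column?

With rows in first-appearance order of warehouse, row 5 is warehouse=WH20. sku columns in first-appearance order: AY6, AB8, ZS1, AQ0; column 1 is AY6.
Long rows with warehouse=WH20, sku=AY6: 820 + 659 = 1479.

1479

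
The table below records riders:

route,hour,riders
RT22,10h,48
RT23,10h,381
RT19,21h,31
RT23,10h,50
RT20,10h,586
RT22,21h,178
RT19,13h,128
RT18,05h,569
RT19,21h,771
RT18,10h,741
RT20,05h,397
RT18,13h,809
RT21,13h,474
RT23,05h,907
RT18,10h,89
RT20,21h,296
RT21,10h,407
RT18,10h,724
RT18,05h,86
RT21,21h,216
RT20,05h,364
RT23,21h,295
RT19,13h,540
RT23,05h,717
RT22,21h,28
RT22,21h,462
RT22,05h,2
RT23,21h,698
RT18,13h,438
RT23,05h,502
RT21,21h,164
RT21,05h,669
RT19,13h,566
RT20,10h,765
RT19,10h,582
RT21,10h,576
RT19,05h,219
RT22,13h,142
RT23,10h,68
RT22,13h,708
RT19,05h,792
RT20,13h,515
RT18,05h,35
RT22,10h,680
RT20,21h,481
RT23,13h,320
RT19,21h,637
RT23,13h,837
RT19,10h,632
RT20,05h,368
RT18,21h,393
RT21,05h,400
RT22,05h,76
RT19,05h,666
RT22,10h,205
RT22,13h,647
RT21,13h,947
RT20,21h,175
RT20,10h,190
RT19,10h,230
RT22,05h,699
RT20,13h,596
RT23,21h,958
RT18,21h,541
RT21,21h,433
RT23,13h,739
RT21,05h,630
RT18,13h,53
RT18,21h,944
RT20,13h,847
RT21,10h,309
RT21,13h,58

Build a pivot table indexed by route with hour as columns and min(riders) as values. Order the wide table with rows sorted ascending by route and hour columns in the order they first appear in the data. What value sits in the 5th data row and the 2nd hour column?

28

With rows sorted ascending by route, row 5 is route=RT22. hour columns in first-appearance order: 10h, 21h, 13h, 05h; column 2 is 21h.
Long rows with route=RT22, hour=21h: min(178, 28, 462) = 28.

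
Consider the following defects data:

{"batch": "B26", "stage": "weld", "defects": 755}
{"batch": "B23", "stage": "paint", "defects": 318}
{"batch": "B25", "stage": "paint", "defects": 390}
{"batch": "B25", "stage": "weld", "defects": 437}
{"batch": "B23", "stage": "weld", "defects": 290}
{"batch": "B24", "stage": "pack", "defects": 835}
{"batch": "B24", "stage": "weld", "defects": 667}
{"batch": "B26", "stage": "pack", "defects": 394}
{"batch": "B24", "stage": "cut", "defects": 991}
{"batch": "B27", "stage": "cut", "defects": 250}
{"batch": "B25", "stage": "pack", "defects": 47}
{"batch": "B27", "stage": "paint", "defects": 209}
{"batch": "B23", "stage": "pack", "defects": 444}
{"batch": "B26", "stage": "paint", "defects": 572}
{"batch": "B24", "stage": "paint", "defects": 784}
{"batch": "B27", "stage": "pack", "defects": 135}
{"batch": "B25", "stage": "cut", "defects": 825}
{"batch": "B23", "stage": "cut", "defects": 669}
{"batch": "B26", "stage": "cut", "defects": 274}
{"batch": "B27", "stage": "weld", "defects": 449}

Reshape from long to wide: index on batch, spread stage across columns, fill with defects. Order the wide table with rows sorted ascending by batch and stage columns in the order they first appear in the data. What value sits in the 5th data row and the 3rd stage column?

135

With rows sorted ascending by batch, row 5 is batch=B27. stage columns in first-appearance order: weld, paint, pack, cut; column 3 is pack.
Long rows with batch=B27, stage=pack: defects = 135.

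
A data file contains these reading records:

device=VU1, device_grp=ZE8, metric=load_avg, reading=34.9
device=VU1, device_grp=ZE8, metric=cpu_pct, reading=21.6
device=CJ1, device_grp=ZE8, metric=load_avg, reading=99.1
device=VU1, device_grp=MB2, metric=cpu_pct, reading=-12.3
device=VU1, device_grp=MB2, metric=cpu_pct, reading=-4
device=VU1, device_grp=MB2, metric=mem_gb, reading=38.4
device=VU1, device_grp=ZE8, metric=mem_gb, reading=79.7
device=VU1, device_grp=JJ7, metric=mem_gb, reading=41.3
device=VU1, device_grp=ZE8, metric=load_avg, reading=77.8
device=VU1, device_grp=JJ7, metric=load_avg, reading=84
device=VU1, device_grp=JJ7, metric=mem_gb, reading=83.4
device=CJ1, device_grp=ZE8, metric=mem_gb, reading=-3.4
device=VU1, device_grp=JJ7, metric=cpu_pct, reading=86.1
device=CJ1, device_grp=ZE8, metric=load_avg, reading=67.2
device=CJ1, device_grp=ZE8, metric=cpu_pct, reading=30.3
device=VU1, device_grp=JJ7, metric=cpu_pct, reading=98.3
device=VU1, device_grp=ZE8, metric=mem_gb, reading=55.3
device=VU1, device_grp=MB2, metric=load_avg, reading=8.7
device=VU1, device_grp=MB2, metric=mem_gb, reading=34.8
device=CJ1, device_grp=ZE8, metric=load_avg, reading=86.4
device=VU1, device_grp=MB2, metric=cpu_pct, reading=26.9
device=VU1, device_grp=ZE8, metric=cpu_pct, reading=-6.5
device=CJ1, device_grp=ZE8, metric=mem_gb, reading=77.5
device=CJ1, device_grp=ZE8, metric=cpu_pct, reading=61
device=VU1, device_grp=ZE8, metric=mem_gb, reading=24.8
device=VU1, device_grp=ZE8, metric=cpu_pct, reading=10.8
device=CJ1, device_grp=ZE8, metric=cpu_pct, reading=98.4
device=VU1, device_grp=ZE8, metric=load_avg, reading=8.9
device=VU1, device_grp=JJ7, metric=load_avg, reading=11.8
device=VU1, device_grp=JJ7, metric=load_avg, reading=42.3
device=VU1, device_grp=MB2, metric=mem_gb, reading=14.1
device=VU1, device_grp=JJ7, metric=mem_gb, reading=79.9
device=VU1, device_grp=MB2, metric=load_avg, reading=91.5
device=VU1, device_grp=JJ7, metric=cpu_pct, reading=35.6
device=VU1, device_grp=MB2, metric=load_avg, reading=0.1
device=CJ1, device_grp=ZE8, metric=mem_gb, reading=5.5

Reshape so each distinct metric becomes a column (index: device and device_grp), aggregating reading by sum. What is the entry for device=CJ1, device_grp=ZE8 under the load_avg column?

Rows with device=CJ1, device_grp=ZE8 and metric=load_avg: reading values are 99.1, 67.2, 86.4.
99.1 + 67.2 + 86.4 = 252.7.

252.7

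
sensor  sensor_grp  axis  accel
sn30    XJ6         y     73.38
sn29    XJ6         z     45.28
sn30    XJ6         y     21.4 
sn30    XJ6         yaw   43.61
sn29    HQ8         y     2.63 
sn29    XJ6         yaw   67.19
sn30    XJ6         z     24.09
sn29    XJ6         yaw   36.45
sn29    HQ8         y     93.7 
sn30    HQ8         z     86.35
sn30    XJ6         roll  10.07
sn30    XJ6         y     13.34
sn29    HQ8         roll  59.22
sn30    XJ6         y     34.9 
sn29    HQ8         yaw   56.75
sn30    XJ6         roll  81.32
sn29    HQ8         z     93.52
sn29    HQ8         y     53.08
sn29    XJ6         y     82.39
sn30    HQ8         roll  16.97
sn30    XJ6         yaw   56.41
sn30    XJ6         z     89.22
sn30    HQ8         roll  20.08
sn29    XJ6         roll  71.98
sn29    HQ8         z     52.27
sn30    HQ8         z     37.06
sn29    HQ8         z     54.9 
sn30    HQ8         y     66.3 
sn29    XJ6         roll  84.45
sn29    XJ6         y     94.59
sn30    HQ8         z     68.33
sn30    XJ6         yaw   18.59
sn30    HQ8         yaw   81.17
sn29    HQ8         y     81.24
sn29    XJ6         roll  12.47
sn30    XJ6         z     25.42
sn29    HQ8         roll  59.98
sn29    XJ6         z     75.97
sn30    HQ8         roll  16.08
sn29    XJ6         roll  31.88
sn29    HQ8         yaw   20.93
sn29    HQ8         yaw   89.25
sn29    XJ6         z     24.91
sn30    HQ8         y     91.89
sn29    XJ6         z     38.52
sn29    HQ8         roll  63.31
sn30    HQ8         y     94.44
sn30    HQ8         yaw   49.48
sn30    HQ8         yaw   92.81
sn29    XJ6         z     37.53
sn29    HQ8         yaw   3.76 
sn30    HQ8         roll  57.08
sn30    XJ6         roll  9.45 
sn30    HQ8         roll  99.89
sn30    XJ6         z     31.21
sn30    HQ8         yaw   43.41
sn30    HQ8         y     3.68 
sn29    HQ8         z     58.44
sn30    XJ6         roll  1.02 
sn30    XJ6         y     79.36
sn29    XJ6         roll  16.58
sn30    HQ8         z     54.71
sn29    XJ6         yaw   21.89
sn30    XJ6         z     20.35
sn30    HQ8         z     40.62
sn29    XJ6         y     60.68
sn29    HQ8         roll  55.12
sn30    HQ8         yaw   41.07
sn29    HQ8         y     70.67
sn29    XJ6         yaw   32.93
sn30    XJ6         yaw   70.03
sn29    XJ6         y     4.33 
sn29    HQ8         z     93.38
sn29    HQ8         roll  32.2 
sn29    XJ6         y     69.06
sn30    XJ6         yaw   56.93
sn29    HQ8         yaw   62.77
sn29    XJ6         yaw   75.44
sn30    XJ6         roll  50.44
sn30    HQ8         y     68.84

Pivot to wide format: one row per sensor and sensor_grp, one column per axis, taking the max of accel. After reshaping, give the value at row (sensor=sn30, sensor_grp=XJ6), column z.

Rows with sensor=sn30, sensor_grp=XJ6 and axis=z: accel values are 24.09, 89.22, 25.42, 31.21, 20.35.
max(24.09, 89.22, 25.42, 31.21, 20.35) = 89.22.

89.22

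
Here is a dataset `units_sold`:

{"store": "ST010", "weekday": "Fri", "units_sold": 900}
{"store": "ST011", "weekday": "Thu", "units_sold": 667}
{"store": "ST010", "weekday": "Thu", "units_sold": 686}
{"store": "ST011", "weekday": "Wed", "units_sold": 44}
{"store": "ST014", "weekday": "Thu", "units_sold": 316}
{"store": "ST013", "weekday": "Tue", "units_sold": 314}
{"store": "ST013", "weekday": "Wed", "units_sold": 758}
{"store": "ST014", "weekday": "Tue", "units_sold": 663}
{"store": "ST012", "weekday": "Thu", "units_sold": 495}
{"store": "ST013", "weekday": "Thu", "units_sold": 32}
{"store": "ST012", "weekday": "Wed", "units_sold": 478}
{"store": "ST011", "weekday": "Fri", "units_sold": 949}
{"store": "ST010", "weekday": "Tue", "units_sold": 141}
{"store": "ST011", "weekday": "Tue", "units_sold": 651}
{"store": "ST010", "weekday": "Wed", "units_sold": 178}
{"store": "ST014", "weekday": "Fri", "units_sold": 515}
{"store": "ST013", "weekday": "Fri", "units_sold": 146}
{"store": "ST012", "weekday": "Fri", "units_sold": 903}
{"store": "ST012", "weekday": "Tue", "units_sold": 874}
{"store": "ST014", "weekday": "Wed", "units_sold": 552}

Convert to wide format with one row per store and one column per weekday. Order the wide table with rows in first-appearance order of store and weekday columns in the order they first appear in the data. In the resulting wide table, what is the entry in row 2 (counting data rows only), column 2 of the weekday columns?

667

With rows in first-appearance order of store, row 2 is store=ST011. weekday columns in first-appearance order: Fri, Thu, Wed, Tue; column 2 is Thu.
Long rows with store=ST011, weekday=Thu: units_sold = 667.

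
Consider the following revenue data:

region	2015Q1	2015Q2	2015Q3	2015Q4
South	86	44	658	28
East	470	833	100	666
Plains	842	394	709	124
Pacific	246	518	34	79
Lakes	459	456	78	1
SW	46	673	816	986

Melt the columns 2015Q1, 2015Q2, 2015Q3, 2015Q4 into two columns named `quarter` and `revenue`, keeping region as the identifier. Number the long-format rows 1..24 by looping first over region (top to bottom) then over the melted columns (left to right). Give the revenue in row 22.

24 rows total (6 × 4). Row 22: index ⌊(22-1)/4⌋ = 5 into region → SW; (22-1) mod 4 = 1 into the melted columns → 2015Q2.
So row 22 is (SW, 2015Q2, 673); revenue = 673.

673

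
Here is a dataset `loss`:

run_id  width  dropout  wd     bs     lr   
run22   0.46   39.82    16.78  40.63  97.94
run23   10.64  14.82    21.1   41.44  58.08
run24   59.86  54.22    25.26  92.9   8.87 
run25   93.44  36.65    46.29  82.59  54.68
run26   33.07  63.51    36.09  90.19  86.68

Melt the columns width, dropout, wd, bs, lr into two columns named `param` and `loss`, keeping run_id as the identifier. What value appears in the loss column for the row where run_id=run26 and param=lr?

Unpivoting turns each (run_id, wide-column) pair into one long row.
The wide cell at row run26, column lr holds 86.68, so the long row (run26, lr) has loss=86.68.

86.68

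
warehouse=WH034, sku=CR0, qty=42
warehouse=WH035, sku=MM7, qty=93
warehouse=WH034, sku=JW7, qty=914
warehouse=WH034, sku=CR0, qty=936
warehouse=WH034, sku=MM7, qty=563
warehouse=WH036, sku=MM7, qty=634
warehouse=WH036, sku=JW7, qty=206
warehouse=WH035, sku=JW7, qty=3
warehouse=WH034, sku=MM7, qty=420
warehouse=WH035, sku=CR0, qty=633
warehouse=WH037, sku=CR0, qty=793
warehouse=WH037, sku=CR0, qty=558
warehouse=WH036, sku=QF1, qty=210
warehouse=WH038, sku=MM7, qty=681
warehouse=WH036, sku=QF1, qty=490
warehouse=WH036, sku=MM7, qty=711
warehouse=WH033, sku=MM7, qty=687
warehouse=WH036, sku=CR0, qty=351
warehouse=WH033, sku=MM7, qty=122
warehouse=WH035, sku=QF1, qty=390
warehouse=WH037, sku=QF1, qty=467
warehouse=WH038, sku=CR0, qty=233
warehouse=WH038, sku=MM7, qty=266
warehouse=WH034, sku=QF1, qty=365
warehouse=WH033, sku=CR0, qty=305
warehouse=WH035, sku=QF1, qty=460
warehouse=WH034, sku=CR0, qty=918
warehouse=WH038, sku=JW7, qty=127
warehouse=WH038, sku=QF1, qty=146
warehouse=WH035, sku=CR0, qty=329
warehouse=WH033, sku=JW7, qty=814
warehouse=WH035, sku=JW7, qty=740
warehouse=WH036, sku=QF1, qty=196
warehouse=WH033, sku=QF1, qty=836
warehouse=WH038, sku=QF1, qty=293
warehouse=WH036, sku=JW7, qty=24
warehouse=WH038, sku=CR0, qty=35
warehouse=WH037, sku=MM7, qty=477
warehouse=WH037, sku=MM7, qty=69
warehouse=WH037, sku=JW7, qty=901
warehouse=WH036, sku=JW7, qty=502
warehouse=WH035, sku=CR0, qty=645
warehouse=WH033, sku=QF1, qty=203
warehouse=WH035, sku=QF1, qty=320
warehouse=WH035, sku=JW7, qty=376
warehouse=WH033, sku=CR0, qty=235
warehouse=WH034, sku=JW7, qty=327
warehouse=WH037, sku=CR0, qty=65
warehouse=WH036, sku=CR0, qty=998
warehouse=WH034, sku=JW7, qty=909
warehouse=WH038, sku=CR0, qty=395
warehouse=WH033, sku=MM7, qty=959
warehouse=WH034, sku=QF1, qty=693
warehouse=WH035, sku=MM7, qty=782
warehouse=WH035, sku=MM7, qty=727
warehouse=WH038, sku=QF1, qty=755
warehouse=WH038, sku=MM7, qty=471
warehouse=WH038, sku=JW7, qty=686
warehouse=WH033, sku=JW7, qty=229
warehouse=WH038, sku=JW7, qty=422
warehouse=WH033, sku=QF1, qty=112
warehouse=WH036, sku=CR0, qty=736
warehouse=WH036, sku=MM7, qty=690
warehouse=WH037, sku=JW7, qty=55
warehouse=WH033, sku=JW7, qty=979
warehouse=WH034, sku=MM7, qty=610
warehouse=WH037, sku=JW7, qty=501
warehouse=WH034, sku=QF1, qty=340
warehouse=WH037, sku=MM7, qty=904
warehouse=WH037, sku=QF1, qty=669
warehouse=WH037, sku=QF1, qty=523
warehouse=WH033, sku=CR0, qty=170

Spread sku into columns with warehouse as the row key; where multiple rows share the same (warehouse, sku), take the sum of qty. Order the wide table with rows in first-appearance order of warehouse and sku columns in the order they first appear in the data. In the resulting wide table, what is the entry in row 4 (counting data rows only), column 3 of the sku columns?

With rows in first-appearance order of warehouse, row 4 is warehouse=WH037. sku columns in first-appearance order: CR0, MM7, JW7, QF1; column 3 is JW7.
Long rows with warehouse=WH037, sku=JW7: 901 + 55 + 501 = 1457.

1457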